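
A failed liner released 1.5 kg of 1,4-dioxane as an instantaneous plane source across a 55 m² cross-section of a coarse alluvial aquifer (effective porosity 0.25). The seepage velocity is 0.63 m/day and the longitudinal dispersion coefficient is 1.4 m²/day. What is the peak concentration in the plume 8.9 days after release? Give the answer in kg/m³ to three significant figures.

0.00872 kg/m³

The peak of an instantaneous 1D plume sits at x = vt; there the Gaussian factor is 1 and C_max = M/(n_e·A·√(4πDt)), where n_e·A is the pore area the mass is dissolved in.
√(4πDt) = √(4π × 1.4 × 8.9) = 12.51 m, so C_max = 1.5/(0.25 × 55 × 12.51) = 0.00872 kg/m³.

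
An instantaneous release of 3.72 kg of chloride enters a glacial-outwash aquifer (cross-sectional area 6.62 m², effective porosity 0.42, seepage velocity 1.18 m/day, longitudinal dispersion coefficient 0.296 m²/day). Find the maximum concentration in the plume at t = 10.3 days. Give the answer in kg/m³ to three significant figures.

The peak of an instantaneous 1D plume sits at x = vt; there the Gaussian factor is 1 and C_max = M/(n_e·A·√(4πDt)), where n_e·A is the pore area the mass is dissolved in.
√(4πDt) = √(4π × 0.296 × 10.3) = 6.190 m, so C_max = 3.72/(0.42 × 6.62 × 6.190) = 0.216 kg/m³.

0.216 kg/m³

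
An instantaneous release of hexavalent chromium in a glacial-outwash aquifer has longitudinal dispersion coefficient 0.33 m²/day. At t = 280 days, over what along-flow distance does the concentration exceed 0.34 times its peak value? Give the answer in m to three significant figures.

The plume is Gaussian with σ = √(2Dt) = √(2 × 0.33 × 280) = 13.59 m.
C/C_peak = exp(−Δx²/(2σ²)) = 0.34 ⇒ Δx = σ·√(−2 ln 0.34) = 13.59 × 1.469 = 19.96 m.
Width = 2Δx = 39.9 m.

39.9 m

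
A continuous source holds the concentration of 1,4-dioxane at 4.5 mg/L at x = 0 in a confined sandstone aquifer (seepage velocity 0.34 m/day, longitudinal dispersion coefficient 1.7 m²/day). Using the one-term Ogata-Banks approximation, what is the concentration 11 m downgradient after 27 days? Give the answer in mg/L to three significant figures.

For a continuous step input, C/C₀ ≈ ½·erfc((x−vt)/(2√(Dt))).
vt = 0.34 × 27 = 9.18 m and 2√(Dt) = 2√(1.7 × 27) = 13.55 m.
Argument (x−vt)/(2√(Dt)) = (11 − 9.18)/13.55 = 0.1343; ½·erfc(0.1343) = 0.4247.
C = 4.5 × 0.4247 = 1.91 mg/L.

1.91 mg/L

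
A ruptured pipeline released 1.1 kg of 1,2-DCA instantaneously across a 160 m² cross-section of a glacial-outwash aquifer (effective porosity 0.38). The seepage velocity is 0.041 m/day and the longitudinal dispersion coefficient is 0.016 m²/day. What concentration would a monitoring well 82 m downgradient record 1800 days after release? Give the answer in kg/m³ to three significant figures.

0.000531 kg/m³

For an instantaneous plane source, C(x,t) = M/(n_e·A·√(4πDt)) · exp(−(x−vt)²/(4Dt)), with n_e·A the pore (flow) area.
Plume center vt = 0.041 × 1800 = 73.8 m, so the well at 82 m is 8.2 m downgradient of the peak.
√(4πDt) = 19.02 m, giving peak height M/(n_e·A·√(4πDt)) = 1.1/(0.38 × 160 × 19.02) = 0.0009512 kg/m³.
(x−vt)²/(4Dt) = (8.2)²/(4 × 0.016 × 1800) = 0.5837; exp(−0.5837) = 0.5578.
C = 0.0009512 × 0.5578 = 0.000531 kg/m³.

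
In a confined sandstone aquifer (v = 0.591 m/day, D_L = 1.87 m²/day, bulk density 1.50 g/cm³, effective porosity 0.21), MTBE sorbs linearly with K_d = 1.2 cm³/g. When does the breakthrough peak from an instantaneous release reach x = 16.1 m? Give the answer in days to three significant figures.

214 days

Retardation factor R = 1 + ρ_b·K_d/n = 1 + 1.50 × 1.2/0.21 = 9.571.
Sorption retards both mechanisms: v_R = v/R = 0.06175 m/day, D_R = D/R = 0.1954 m²/day.
Peak time from v_R²t² + 2D_R t − x² = 0: t = (√(D_R² + v_R²x²) − D_R)/v_R².
√(D_R² + v_R²x²) = √(0.1954² + 0.06175² × 16.1²) = 1.013; v_R² = 0.003813.
t = (1.013 − 0.1954)/0.003813 = 214 days.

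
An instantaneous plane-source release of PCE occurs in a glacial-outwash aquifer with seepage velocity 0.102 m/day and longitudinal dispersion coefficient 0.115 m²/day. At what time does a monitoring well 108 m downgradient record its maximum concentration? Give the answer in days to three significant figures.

For the 1D instantaneous-source solution, setting ∂C/∂t = 0 at fixed x gives v²t² + 2Dt − x² = 0, so t = (√(D² + v²x²) − D)/v².
√(D² + v²x²) = √(0.115² + 0.102² × 108²) = 11.02; v² = 0.010404.
t = (11.02 − 0.115)/0.010404 = 1050 days (vs. the pure-advection estimate x/v = 1060 d).

1050 days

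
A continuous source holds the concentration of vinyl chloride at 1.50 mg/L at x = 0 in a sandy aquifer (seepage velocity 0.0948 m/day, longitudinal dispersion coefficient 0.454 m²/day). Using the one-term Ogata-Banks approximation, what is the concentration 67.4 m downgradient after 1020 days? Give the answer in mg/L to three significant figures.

For a continuous step input, C/C₀ ≈ ½·erfc((x−vt)/(2√(Dt))).
vt = 0.0948 × 1020 = 96.696 m and 2√(Dt) = 2√(0.454 × 1020) = 43.04 m.
Argument (x−vt)/(2√(Dt)) = (67.4 − 96.696)/43.04 = -0.6807; ½·erfc(-0.6807) = 0.8321.
C = 1.50 × 0.8321 = 1.25 mg/L.

1.25 mg/L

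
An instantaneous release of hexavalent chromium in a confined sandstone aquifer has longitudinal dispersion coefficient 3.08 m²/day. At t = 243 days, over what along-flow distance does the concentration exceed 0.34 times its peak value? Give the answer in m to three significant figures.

114 m

The plume is Gaussian with σ = √(2Dt) = √(2 × 3.08 × 243) = 38.69 m.
C/C_peak = exp(−Δx²/(2σ²)) = 0.34 ⇒ Δx = σ·√(−2 ln 0.34) = 38.69 × 1.469 = 56.84 m.
Width = 2Δx = 114 m.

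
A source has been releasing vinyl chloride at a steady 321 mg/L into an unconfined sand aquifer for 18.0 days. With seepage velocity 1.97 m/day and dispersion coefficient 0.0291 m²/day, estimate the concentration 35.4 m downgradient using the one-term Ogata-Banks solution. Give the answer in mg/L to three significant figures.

For a continuous step input, C/C₀ ≈ ½·erfc((x−vt)/(2√(Dt))).
vt = 1.97 × 18.0 = 35.46 m and 2√(Dt) = 2√(0.0291 × 18.0) = 1.447 m.
Argument (x−vt)/(2√(Dt)) = (35.4 − 35.46)/1.447 = -0.04147; ½·erfc(-0.04147) = 0.5234.
C = 321 × 0.5234 = 168 mg/L.

168 mg/L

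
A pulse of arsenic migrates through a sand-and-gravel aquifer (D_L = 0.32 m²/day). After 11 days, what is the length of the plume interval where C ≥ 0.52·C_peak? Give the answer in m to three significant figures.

The plume is Gaussian with σ = √(2Dt) = √(2 × 0.32 × 11) = 2.653 m.
C/C_peak = exp(−Δx²/(2σ²)) = 0.52 ⇒ Δx = σ·√(−2 ln 0.52) = 2.653 × 1.144 = 3.035 m.
Width = 2Δx = 6.07 m.

6.07 m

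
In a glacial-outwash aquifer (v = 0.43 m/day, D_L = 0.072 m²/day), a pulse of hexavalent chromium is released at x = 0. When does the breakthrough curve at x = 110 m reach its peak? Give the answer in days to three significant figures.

255 days

For the 1D instantaneous-source solution, setting ∂C/∂t = 0 at fixed x gives v²t² + 2Dt − x² = 0, so t = (√(D² + v²x²) − D)/v².
√(D² + v²x²) = √(0.072² + 0.43² × 110²) = 47.30; v² = 0.1849.
t = (47.30 − 0.072)/0.1849 = 255 days (vs. the pure-advection estimate x/v = 256 d).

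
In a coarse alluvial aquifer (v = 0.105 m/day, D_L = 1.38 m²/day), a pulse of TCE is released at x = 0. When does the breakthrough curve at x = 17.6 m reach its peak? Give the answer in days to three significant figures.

For the 1D instantaneous-source solution, setting ∂C/∂t = 0 at fixed x gives v²t² + 2Dt − x² = 0, so t = (√(D² + v²x²) − D)/v².
√(D² + v²x²) = √(1.38² + 0.105² × 17.6²) = 2.306; v² = 0.011025.
t = (2.306 − 1.38)/0.011025 = 84.0 days (vs. the pure-advection estimate x/v = 168 d).

84.0 days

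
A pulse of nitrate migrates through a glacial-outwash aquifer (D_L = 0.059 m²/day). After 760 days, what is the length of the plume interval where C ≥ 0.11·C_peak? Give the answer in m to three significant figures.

39.8 m

The plume is Gaussian with σ = √(2Dt) = √(2 × 0.059 × 760) = 9.470 m.
C/C_peak = exp(−Δx²/(2σ²)) = 0.11 ⇒ Δx = σ·√(−2 ln 0.11) = 9.470 × 2.101 = 19.90 m.
Width = 2Δx = 39.8 m.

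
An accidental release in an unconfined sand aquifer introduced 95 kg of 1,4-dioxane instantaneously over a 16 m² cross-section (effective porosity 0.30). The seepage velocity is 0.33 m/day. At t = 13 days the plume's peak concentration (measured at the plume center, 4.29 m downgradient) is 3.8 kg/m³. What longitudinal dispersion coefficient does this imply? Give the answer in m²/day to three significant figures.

0.166 m²/day

At the plume center C_max = M/(n_e·A·√(4πDt)), so D = M²/(4πt·(n_e·A·C_max)²).
n_e·A·C_max = 0.30 × 16 × 3.8 = 18.24 kg/m.
D = 95²/(4π × 13 × 18.24²) = 0.166 m²/day.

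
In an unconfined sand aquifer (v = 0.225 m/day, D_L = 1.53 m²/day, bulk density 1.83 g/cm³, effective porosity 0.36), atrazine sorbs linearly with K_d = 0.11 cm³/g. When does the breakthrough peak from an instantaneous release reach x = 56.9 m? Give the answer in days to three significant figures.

350 days

Retardation factor R = 1 + ρ_b·K_d/n = 1 + 1.83 × 0.11/0.36 = 1.559.
Sorption retards both mechanisms: v_R = v/R = 0.1443 m/day, D_R = D/R = 0.9814 m²/day.
Peak time from v_R²t² + 2D_R t − x² = 0: t = (√(D_R² + v_R²x²) − D_R)/v_R².
√(D_R² + v_R²x²) = √(0.9814² + 0.1443² × 56.9²) = 8.269; v_R² = 0.02082.
t = (8.269 − 0.9814)/0.02082 = 350 days.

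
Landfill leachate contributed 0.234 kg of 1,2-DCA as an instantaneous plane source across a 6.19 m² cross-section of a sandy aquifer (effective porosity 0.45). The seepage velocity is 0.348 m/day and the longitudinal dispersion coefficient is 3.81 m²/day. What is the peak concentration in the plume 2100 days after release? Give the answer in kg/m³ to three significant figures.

The peak of an instantaneous 1D plume sits at x = vt; there the Gaussian factor is 1 and C_max = M/(n_e·A·√(4πDt)), where n_e·A is the pore area the mass is dissolved in.
√(4πDt) = √(4π × 3.81 × 2100) = 317.1 m, so C_max = 0.234/(0.45 × 6.19 × 317.1) = 0.000265 kg/m³.

0.000265 kg/m³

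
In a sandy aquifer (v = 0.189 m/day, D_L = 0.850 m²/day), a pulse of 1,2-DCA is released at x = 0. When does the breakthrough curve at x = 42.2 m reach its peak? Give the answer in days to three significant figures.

For the 1D instantaneous-source solution, setting ∂C/∂t = 0 at fixed x gives v²t² + 2Dt − x² = 0, so t = (√(D² + v²x²) − D)/v².
√(D² + v²x²) = √(0.850² + 0.189² × 42.2²) = 8.021; v² = 0.035721.
t = (8.021 − 0.850)/0.035721 = 201 days (vs. the pure-advection estimate x/v = 223 d).

201 days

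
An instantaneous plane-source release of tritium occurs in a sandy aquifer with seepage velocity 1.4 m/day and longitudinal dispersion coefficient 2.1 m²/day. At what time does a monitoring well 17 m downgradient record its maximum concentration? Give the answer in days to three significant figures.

11.1 days

For the 1D instantaneous-source solution, setting ∂C/∂t = 0 at fixed x gives v²t² + 2Dt − x² = 0, so t = (√(D² + v²x²) − D)/v².
√(D² + v²x²) = √(2.1² + 1.4² × 17²) = 23.89; v² = 1.96.
t = (23.89 − 2.1)/1.96 = 11.1 days (vs. the pure-advection estimate x/v = 12.1 d).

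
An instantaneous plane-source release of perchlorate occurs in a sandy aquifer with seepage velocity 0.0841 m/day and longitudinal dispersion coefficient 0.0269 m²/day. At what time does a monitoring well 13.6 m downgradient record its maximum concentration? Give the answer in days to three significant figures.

For the 1D instantaneous-source solution, setting ∂C/∂t = 0 at fixed x gives v²t² + 2Dt − x² = 0, so t = (√(D² + v²x²) − D)/v².
√(D² + v²x²) = √(0.0269² + 0.0841² × 13.6²) = 1.144; v² = 0.00707281.
t = (1.144 − 0.0269)/0.00707281 = 158 days (vs. the pure-advection estimate x/v = 162 d).

158 days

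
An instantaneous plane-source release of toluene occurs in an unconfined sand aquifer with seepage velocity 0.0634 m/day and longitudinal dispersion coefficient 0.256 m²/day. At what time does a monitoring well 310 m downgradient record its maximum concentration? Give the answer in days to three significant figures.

For the 1D instantaneous-source solution, setting ∂C/∂t = 0 at fixed x gives v²t² + 2Dt − x² = 0, so t = (√(D² + v²x²) − D)/v².
√(D² + v²x²) = √(0.256² + 0.0634² × 310²) = 19.66; v² = 0.00401956.
t = (19.66 − 0.256)/0.00401956 = 4830 days (vs. the pure-advection estimate x/v = 4890 d).

4830 days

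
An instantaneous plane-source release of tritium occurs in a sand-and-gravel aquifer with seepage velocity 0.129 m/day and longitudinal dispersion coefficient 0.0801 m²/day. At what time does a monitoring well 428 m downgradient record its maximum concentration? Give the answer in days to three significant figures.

For the 1D instantaneous-source solution, setting ∂C/∂t = 0 at fixed x gives v²t² + 2Dt − x² = 0, so t = (√(D² + v²x²) − D)/v².
√(D² + v²x²) = √(0.0801² + 0.129² × 428²) = 55.21; v² = 0.016641.
t = (55.21 − 0.0801)/0.016641 = 3310 days (vs. the pure-advection estimate x/v = 3320 d).

3310 days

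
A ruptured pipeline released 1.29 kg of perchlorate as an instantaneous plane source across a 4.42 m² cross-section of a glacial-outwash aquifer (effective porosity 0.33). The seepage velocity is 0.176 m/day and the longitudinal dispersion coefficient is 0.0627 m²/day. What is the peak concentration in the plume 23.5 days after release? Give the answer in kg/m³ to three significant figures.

The peak of an instantaneous 1D plume sits at x = vt; there the Gaussian factor is 1 and C_max = M/(n_e·A·√(4πDt)), where n_e·A is the pore area the mass is dissolved in.
√(4πDt) = √(4π × 0.0627 × 23.5) = 4.303 m, so C_max = 1.29/(0.33 × 4.42 × 4.303) = 0.206 kg/m³.

0.206 kg/m³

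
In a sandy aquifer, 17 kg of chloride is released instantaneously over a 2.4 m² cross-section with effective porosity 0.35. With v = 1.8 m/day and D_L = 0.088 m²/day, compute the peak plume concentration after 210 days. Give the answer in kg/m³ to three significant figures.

The peak of an instantaneous 1D plume sits at x = vt; there the Gaussian factor is 1 and C_max = M/(n_e·A·√(4πDt)), where n_e·A is the pore area the mass is dissolved in.
√(4πDt) = √(4π × 0.088 × 210) = 15.24 m, so C_max = 17/(0.35 × 2.4 × 15.24) = 1.33 kg/m³.

1.33 kg/m³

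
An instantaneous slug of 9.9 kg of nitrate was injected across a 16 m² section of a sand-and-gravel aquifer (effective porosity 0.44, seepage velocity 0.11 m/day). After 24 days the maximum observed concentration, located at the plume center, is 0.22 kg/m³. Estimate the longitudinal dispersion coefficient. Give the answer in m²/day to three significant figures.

0.135 m²/day

At the plume center C_max = M/(n_e·A·√(4πDt)), so D = M²/(4πt·(n_e·A·C_max)²).
n_e·A·C_max = 0.44 × 16 × 0.22 = 1.549 kg/m.
D = 9.9²/(4π × 24 × 1.549²) = 0.135 m²/day.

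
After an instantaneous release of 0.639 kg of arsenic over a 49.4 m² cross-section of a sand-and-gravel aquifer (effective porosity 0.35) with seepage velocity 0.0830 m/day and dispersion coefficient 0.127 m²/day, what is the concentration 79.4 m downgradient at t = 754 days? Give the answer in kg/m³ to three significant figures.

For an instantaneous plane source, C(x,t) = M/(n_e·A·√(4πDt)) · exp(−(x−vt)²/(4Dt)), with n_e·A the pore (flow) area.
Plume center vt = 0.0830 × 754 = 62.582 m, so the well at 79.4 m is 16.818 m downgradient of the peak.
√(4πDt) = 34.69 m, giving peak height M/(n_e·A·√(4πDt)) = 0.639/(0.35 × 49.4 × 34.69) = 0.001065 kg/m³.
(x−vt)²/(4Dt) = (16.818)²/(4 × 0.127 × 754) = 0.7384; exp(−0.7384) = 0.4779.
C = 0.001065 × 0.4779 = 0.000509 kg/m³.

0.000509 kg/m³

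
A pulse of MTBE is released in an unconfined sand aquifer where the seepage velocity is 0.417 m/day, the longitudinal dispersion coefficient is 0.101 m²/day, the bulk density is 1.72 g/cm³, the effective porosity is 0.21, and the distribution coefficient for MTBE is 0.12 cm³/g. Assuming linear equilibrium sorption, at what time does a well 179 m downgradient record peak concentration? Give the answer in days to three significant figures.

850 days

Retardation factor R = 1 + ρ_b·K_d/n = 1 + 1.72 × 0.12/0.21 = 1.983.
Sorption retards both mechanisms: v_R = v/R = 0.2103 m/day, D_R = D/R = 0.05093 m²/day.
Peak time from v_R²t² + 2D_R t − x² = 0: t = (√(D_R² + v_R²x²) − D_R)/v_R².
√(D_R² + v_R²x²) = √(0.05093² + 0.2103² × 179²) = 37.64; v_R² = 0.04423.
t = (37.64 − 0.05093)/0.04423 = 850 days.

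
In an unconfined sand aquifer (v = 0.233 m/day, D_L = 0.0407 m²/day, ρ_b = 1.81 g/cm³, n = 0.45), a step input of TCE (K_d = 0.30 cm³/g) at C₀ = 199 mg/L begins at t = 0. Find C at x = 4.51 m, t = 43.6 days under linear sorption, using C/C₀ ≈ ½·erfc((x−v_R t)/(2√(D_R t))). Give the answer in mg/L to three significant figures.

105 mg/L

Retardation factor R = 1 + ρ_b·K_d/n = 1 + 1.81 × 0.30/0.45 = 2.207.
Sorption retards both mechanisms: v_R = v/R = 0.1056 m/day, D_R = D/R = 0.01844 m²/day.
v_R·t = 0.1056 × 43.6 = 4.60416 m; 2√(D_R t) = 1.793 m; argument = (4.51 − 4.60416)/1.793 = -0.05252.
C = C₀ × ½·erfc(-0.05252) = 199 × 0.5296 = 105 mg/L.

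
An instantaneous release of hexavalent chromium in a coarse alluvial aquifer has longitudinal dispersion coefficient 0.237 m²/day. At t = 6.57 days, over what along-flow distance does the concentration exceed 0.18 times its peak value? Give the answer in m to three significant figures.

6.54 m

The plume is Gaussian with σ = √(2Dt) = √(2 × 0.237 × 6.57) = 1.765 m.
C/C_peak = exp(−Δx²/(2σ²)) = 0.18 ⇒ Δx = σ·√(−2 ln 0.18) = 1.765 × 1.852 = 3.269 m.
Width = 2Δx = 6.54 m.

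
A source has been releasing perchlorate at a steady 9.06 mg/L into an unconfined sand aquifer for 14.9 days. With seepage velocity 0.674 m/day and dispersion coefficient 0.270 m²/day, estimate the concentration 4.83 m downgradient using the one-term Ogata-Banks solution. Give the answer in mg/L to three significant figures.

8.76 mg/L

For a continuous step input, C/C₀ ≈ ½·erfc((x−vt)/(2√(Dt))).
vt = 0.674 × 14.9 = 10.0426 m and 2√(Dt) = 2√(0.270 × 14.9) = 4.011 m.
Argument (x−vt)/(2√(Dt)) = (4.83 − 10.0426)/4.011 = -1.300; ½·erfc(-1.300) = 0.9670.
C = 9.06 × 0.9670 = 8.76 mg/L.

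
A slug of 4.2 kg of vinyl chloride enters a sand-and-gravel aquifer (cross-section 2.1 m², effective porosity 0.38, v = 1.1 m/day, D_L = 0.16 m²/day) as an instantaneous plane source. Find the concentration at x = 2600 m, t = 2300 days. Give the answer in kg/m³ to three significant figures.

0.00277 kg/m³

For an instantaneous plane source, C(x,t) = M/(n_e·A·√(4πDt)) · exp(−(x−vt)²/(4Dt)), with n_e·A the pore (flow) area.
Plume center vt = 1.1 × 2300 = 2530 m, so the well at 2600 m is 70 m downgradient of the peak.
√(4πDt) = 68.00 m, giving peak height M/(n_e·A·√(4πDt)) = 4.2/(0.38 × 2.1 × 68.00) = 0.07740 kg/m³.
(x−vt)²/(4Dt) = (70)²/(4 × 0.16 × 2300) = 3.329; exp(−3.329) = 0.03583.
C = 0.07740 × 0.03583 = 0.00277 kg/m³.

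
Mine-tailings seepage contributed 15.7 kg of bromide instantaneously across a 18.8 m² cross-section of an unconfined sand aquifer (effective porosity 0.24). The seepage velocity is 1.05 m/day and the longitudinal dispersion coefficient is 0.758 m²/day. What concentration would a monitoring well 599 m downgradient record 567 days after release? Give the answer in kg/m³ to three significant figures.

For an instantaneous plane source, C(x,t) = M/(n_e·A·√(4πDt)) · exp(−(x−vt)²/(4Dt)), with n_e·A the pore (flow) area.
Plume center vt = 1.05 × 567 = 595.35 m, so the well at 599 m is 3.65 m downgradient of the peak.
√(4πDt) = 73.49 m, giving peak height M/(n_e·A·√(4πDt)) = 15.7/(0.24 × 18.8 × 73.49) = 0.04735 kg/m³.
(x−vt)²/(4Dt) = (3.65)²/(4 × 0.758 × 567) = 0.007749; exp(−0.007749) = 0.9923.
C = 0.04735 × 0.9923 = 0.0470 kg/m³.

0.0470 kg/m³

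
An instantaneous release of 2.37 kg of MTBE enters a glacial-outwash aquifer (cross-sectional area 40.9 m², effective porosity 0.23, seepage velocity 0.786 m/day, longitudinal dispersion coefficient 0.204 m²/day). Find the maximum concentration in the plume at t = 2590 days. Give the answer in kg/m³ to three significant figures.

The peak of an instantaneous 1D plume sits at x = vt; there the Gaussian factor is 1 and C_max = M/(n_e·A·√(4πDt)), where n_e·A is the pore area the mass is dissolved in.
√(4πDt) = √(4π × 0.204 × 2590) = 81.48 m, so C_max = 2.37/(0.23 × 40.9 × 81.48) = 0.00309 kg/m³.

0.00309 kg/m³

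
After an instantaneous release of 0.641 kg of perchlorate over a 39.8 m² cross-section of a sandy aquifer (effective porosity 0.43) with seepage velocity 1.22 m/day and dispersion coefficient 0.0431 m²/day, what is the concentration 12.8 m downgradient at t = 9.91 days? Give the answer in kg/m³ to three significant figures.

For an instantaneous plane source, C(x,t) = M/(n_e·A·√(4πDt)) · exp(−(x−vt)²/(4Dt)), with n_e·A the pore (flow) area.
Plume center vt = 1.22 × 9.91 = 12.0902 m, so the well at 12.8 m is 0.7098 m downgradient of the peak.
√(4πDt) = 2.317 m, giving peak height M/(n_e·A·√(4πDt)) = 0.641/(0.43 × 39.8 × 2.317) = 0.01617 kg/m³.
(x−vt)²/(4Dt) = (0.7098)²/(4 × 0.0431 × 9.91) = 0.2949; exp(−0.2949) = 0.7446.
C = 0.01617 × 0.7446 = 0.0120 kg/m³.

0.0120 kg/m³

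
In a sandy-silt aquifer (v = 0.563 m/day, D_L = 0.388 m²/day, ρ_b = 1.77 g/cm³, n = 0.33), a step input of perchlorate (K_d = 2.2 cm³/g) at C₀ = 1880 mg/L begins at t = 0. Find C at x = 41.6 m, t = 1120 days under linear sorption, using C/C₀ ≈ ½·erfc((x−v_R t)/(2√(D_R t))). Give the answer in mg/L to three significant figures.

1550 mg/L

Retardation factor R = 1 + ρ_b·K_d/n = 1 + 1.77 × 2.2/0.33 = 12.80.
Sorption retards both mechanisms: v_R = v/R = 0.04398 m/day, D_R = D/R = 0.03031 m²/day.
v_R·t = 0.04398 × 1120 = 49.2576 m; 2√(D_R t) = 11.65 m; argument = (41.6 − 49.2576)/11.65 = -0.6573.
C = C₀ × ½·erfc(-0.6573) = 1880 × 0.8237 = 1550 mg/L.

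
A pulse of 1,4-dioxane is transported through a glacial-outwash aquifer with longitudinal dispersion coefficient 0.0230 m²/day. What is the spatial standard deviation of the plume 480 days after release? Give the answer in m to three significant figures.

Dispersive spreading gives a Gaussian with σ² = 2Dt; advection only shifts the center.
σ = √(2 × 0.0230 × 480) = 4.70 m.

4.70 m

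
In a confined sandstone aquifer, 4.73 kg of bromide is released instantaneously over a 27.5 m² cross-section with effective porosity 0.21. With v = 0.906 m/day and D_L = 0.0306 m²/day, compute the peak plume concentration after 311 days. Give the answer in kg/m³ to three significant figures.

0.0749 kg/m³

The peak of an instantaneous 1D plume sits at x = vt; there the Gaussian factor is 1 and C_max = M/(n_e·A·√(4πDt)), where n_e·A is the pore area the mass is dissolved in.
√(4πDt) = √(4π × 0.0306 × 311) = 10.94 m, so C_max = 4.73/(0.21 × 27.5 × 10.94) = 0.0749 kg/m³.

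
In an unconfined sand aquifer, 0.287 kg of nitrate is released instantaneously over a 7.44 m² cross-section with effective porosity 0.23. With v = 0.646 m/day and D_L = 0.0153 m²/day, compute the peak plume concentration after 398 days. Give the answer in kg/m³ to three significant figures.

0.0192 kg/m³

The peak of an instantaneous 1D plume sits at x = vt; there the Gaussian factor is 1 and C_max = M/(n_e·A·√(4πDt)), where n_e·A is the pore area the mass is dissolved in.
√(4πDt) = √(4π × 0.0153 × 398) = 8.748 m, so C_max = 0.287/(0.23 × 7.44 × 8.748) = 0.0192 kg/m³.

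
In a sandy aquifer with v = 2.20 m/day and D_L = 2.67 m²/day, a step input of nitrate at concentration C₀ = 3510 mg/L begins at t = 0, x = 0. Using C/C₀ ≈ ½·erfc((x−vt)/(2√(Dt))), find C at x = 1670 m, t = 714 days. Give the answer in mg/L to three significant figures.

190 mg/L

For a continuous step input, C/C₀ ≈ ½·erfc((x−vt)/(2√(Dt))).
vt = 2.20 × 714 = 1570.8 m and 2√(Dt) = 2√(2.67 × 714) = 87.32 m.
Argument (x−vt)/(2√(Dt)) = (1670 − 1570.8)/87.32 = 1.136; ½·erfc(1.136) = 0.05408.
C = 3510 × 0.05408 = 190 mg/L.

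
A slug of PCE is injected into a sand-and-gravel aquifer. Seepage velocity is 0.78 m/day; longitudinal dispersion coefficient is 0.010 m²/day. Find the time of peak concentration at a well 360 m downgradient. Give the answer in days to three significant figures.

For the 1D instantaneous-source solution, setting ∂C/∂t = 0 at fixed x gives v²t² + 2Dt − x² = 0, so t = (√(D² + v²x²) − D)/v².
√(D² + v²x²) = √(0.010² + 0.78² × 360²) = 280.8; v² = 0.6084.
t = (280.8 − 0.010)/0.6084 = 462 days (vs. the pure-advection estimate x/v = 462 d).

462 days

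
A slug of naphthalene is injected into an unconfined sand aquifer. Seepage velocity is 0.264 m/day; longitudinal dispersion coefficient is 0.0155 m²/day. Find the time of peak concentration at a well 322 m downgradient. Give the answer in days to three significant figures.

1220 days

For the 1D instantaneous-source solution, setting ∂C/∂t = 0 at fixed x gives v²t² + 2Dt − x² = 0, so t = (√(D² + v²x²) − D)/v².
√(D² + v²x²) = √(0.0155² + 0.264² × 322²) = 85.01; v² = 0.069696.
t = (85.01 − 0.0155)/0.069696 = 1220 days (vs. the pure-advection estimate x/v = 1220 d).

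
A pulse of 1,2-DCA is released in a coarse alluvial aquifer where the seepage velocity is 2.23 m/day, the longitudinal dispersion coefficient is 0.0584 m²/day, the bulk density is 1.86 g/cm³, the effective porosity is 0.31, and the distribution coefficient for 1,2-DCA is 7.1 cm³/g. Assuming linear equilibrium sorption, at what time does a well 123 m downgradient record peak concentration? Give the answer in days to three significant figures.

2400 days

Retardation factor R = 1 + ρ_b·K_d/n = 1 + 1.86 × 7.1/0.31 = 43.60.
Sorption retards both mechanisms: v_R = v/R = 0.05115 m/day, D_R = D/R = 0.001339 m²/day.
Peak time from v_R²t² + 2D_R t − x² = 0: t = (√(D_R² + v_R²x²) − D_R)/v_R².
√(D_R² + v_R²x²) = √(0.001339² + 0.05115² × 123²) = 6.291; v_R² = 0.002616.
t = (6.291 − 0.001339)/0.002616 = 2400 days.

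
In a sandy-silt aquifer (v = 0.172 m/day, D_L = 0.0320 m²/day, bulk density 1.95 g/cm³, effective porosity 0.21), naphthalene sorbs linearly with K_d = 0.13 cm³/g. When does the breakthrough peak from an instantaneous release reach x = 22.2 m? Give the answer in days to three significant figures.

282 days

Retardation factor R = 1 + ρ_b·K_d/n = 1 + 1.95 × 0.13/0.21 = 2.207.
Sorption retards both mechanisms: v_R = v/R = 0.07793 m/day, D_R = D/R = 0.01450 m²/day.
Peak time from v_R²t² + 2D_R t − x² = 0: t = (√(D_R² + v_R²x²) − D_R)/v_R².
√(D_R² + v_R²x²) = √(0.01450² + 0.07793² × 22.2²) = 1.730; v_R² = 0.006073.
t = (1.730 − 0.01450)/0.006073 = 282 days.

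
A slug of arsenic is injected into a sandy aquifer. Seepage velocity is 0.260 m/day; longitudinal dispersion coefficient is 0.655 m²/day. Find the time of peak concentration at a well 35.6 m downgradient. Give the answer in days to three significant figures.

128 days

For the 1D instantaneous-source solution, setting ∂C/∂t = 0 at fixed x gives v²t² + 2Dt − x² = 0, so t = (√(D² + v²x²) − D)/v².
√(D² + v²x²) = √(0.655² + 0.260² × 35.6²) = 9.279; v² = 0.0676.
t = (9.279 − 0.655)/0.0676 = 128 days (vs. the pure-advection estimate x/v = 137 d).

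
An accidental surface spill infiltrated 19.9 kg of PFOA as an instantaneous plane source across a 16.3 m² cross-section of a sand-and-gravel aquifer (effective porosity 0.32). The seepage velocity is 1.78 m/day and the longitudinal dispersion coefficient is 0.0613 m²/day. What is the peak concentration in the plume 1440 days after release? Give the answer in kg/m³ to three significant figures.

0.115 kg/m³

The peak of an instantaneous 1D plume sits at x = vt; there the Gaussian factor is 1 and C_max = M/(n_e·A·√(4πDt)), where n_e·A is the pore area the mass is dissolved in.
√(4πDt) = √(4π × 0.0613 × 1440) = 33.31 m, so C_max = 19.9/(0.32 × 16.3 × 33.31) = 0.115 kg/m³.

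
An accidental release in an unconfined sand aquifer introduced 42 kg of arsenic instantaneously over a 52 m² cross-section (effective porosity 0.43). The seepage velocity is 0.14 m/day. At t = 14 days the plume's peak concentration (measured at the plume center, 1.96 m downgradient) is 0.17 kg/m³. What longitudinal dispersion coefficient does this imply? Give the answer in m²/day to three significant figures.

0.694 m²/day

At the plume center C_max = M/(n_e·A·√(4πDt)), so D = M²/(4πt·(n_e·A·C_max)²).
n_e·A·C_max = 0.43 × 52 × 0.17 = 3.801 kg/m.
D = 42²/(4π × 14 × 3.801²) = 0.694 m²/day.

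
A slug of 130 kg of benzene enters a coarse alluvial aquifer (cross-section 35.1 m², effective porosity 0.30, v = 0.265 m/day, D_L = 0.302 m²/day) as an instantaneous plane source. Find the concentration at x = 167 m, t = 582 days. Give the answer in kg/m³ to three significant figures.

0.208 kg/m³

For an instantaneous plane source, C(x,t) = M/(n_e·A·√(4πDt)) · exp(−(x−vt)²/(4Dt)), with n_e·A the pore (flow) area.
Plume center vt = 0.265 × 582 = 154.23 m, so the well at 167 m is 12.77 m downgradient of the peak.
√(4πDt) = 47.00 m, giving peak height M/(n_e·A·√(4πDt)) = 130/(0.30 × 35.1 × 47.00) = 0.2627 kg/m³.
(x−vt)²/(4Dt) = (12.77)²/(4 × 0.302 × 582) = 0.2319; exp(−0.2319) = 0.7930.
C = 0.2627 × 0.7930 = 0.208 kg/m³.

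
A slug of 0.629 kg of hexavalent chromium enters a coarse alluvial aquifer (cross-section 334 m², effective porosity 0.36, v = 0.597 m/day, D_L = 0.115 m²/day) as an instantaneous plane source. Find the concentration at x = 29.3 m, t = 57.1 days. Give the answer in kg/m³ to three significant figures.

0.000241 kg/m³

For an instantaneous plane source, C(x,t) = M/(n_e·A·√(4πDt)) · exp(−(x−vt)²/(4Dt)), with n_e·A the pore (flow) area.
Plume center vt = 0.597 × 57.1 = 34.0887 m, so the well at 29.3 m is 4.7887 m upgradient of the peak.
√(4πDt) = 9.084 m, giving peak height M/(n_e·A·√(4πDt)) = 0.629/(0.36 × 334 × 9.084) = 0.0005759 kg/m³.
(x−vt)²/(4Dt) = (-4.7887)²/(4 × 0.115 × 57.1) = 0.8731; exp(−0.8731) = 0.4177.
C = 0.0005759 × 0.4177 = 0.000241 kg/m³.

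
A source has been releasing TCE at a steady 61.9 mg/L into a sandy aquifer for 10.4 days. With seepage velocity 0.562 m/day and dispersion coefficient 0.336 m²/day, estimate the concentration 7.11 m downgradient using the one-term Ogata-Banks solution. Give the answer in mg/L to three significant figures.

19.6 mg/L

For a continuous step input, C/C₀ ≈ ½·erfc((x−vt)/(2√(Dt))).
vt = 0.562 × 10.4 = 5.8448 m and 2√(Dt) = 2√(0.336 × 10.4) = 3.739 m.
Argument (x−vt)/(2√(Dt)) = (7.11 − 5.8448)/3.739 = 0.3384; ½·erfc(0.3384) = 0.3161.
C = 61.9 × 0.3161 = 19.6 mg/L.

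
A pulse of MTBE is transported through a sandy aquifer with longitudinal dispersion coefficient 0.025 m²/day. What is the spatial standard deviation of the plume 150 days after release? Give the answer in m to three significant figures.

Dispersive spreading gives a Gaussian with σ² = 2Dt; advection only shifts the center.
σ = √(2 × 0.025 × 150) = 2.74 m.

2.74 m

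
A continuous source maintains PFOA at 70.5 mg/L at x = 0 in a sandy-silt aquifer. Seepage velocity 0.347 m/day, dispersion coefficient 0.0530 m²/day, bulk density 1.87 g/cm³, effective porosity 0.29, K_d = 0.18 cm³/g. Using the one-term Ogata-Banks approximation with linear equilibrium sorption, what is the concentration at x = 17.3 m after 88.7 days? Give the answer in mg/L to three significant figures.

Retardation factor R = 1 + ρ_b·K_d/n = 1 + 1.87 × 0.18/0.29 = 2.161.
Sorption retards both mechanisms: v_R = v/R = 0.1606 m/day, D_R = D/R = 0.02453 m²/day.
v_R·t = 0.1606 × 88.7 = 14.24522 m; 2√(D_R t) = 2.950 m; argument = (17.3 − 14.24522)/2.950 = 1.036.
C = C₀ × ½·erfc(1.036) = 70.5 × 0.07144 = 5.04 mg/L.

5.04 mg/L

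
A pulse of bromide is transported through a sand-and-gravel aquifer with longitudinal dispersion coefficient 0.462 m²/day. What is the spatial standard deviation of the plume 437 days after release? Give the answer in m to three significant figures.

20.1 m

Dispersive spreading gives a Gaussian with σ² = 2Dt; advection only shifts the center.
σ = √(2 × 0.462 × 437) = 20.1 m.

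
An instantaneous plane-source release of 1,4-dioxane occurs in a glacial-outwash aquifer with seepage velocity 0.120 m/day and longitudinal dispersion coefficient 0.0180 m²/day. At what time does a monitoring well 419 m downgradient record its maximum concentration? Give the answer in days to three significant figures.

3490 days

For the 1D instantaneous-source solution, setting ∂C/∂t = 0 at fixed x gives v²t² + 2Dt − x² = 0, so t = (√(D² + v²x²) − D)/v².
√(D² + v²x²) = √(0.0180² + 0.120² × 419²) = 50.28; v² = 0.0144.
t = (50.28 − 0.0180)/0.0144 = 3490 days (vs. the pure-advection estimate x/v = 3490 d).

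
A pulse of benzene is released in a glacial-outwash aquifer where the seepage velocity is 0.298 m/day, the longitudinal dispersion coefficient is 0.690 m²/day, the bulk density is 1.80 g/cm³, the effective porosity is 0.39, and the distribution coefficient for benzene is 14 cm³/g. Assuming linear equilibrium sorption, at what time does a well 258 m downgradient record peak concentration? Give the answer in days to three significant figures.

Retardation factor R = 1 + ρ_b·K_d/n = 1 + 1.80 × 14/0.39 = 65.62.
Sorption retards both mechanisms: v_R = v/R = 0.004541 m/day, D_R = D/R = 0.01052 m²/day.
Peak time from v_R²t² + 2D_R t − x² = 0: t = (√(D_R² + v_R²x²) − D_R)/v_R².
√(D_R² + v_R²x²) = √(0.01052² + 0.004541² × 258²) = 1.172; v_R² = 2.062e-05.
t = (1.172 − 0.01052)/2.062e-05 = 56300 days.

56300 days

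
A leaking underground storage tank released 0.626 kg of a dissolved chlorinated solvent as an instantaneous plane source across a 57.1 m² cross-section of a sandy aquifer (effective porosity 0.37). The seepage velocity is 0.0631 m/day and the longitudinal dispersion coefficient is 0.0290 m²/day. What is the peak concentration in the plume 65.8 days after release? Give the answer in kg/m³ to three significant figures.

0.00605 kg/m³

The peak of an instantaneous 1D plume sits at x = vt; there the Gaussian factor is 1 and C_max = M/(n_e·A·√(4πDt)), where n_e·A is the pore area the mass is dissolved in.
√(4πDt) = √(4π × 0.0290 × 65.8) = 4.897 m, so C_max = 0.626/(0.37 × 57.1 × 4.897) = 0.00605 kg/m³.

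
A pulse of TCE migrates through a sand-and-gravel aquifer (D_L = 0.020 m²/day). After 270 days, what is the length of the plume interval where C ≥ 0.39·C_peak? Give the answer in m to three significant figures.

9.02 m

The plume is Gaussian with σ = √(2Dt) = √(2 × 0.020 × 270) = 3.286 m.
C/C_peak = exp(−Δx²/(2σ²)) = 0.39 ⇒ Δx = σ·√(−2 ln 0.39) = 3.286 × 1.372 = 4.508 m.
Width = 2Δx = 9.02 m.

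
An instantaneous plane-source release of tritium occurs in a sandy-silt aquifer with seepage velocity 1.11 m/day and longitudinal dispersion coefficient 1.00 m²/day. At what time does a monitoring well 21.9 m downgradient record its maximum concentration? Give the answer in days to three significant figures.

For the 1D instantaneous-source solution, setting ∂C/∂t = 0 at fixed x gives v²t² + 2Dt − x² = 0, so t = (√(D² + v²x²) − D)/v².
√(D² + v²x²) = √(1.00² + 1.11² × 21.9²) = 24.33; v² = 1.2321.
t = (24.33 − 1.00)/1.2321 = 18.9 days (vs. the pure-advection estimate x/v = 19.7 d).

18.9 days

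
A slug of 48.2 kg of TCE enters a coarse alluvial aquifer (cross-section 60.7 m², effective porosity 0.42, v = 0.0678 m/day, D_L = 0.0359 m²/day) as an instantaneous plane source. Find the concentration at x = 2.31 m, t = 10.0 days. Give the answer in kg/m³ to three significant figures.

For an instantaneous plane source, C(x,t) = M/(n_e·A·√(4πDt)) · exp(−(x−vt)²/(4Dt)), with n_e·A the pore (flow) area.
Plume center vt = 0.0678 × 10.0 = 0.678 m, so the well at 2.31 m is 1.632 m downgradient of the peak.
√(4πDt) = 2.124 m, giving peak height M/(n_e·A·√(4πDt)) = 48.2/(0.42 × 60.7 × 2.124) = 0.8901 kg/m³.
(x−vt)²/(4Dt) = (1.632)²/(4 × 0.0359 × 10.0) = 1.855; exp(−1.855) = 0.1565.
C = 0.8901 × 0.1565 = 0.139 kg/m³.

0.139 kg/m³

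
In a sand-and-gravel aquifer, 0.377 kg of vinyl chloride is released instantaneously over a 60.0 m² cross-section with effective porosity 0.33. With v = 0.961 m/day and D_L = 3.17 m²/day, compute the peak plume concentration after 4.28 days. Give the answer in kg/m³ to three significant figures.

The peak of an instantaneous 1D plume sits at x = vt; there the Gaussian factor is 1 and C_max = M/(n_e·A·√(4πDt)), where n_e·A is the pore area the mass is dissolved in.
√(4πDt) = √(4π × 3.17 × 4.28) = 13.06 m, so C_max = 0.377/(0.33 × 60.0 × 13.06) = 0.00146 kg/m³.

0.00146 kg/m³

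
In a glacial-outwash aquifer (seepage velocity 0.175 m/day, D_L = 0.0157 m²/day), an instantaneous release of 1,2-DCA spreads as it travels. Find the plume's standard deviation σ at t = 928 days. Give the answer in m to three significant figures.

5.40 m

Dispersive spreading gives a Gaussian with σ² = 2Dt; advection only shifts the center.
σ = √(2 × 0.0157 × 928) = 5.40 m.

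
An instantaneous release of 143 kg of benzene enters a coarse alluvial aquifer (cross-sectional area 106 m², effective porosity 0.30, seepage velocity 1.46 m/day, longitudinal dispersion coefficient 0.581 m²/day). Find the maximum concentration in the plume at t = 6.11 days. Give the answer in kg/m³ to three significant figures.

The peak of an instantaneous 1D plume sits at x = vt; there the Gaussian factor is 1 and C_max = M/(n_e·A·√(4πDt)), where n_e·A is the pore area the mass is dissolved in.
√(4πDt) = √(4π × 0.581 × 6.11) = 6.679 m, so C_max = 143/(0.30 × 106 × 6.679) = 0.673 kg/m³.

0.673 kg/m³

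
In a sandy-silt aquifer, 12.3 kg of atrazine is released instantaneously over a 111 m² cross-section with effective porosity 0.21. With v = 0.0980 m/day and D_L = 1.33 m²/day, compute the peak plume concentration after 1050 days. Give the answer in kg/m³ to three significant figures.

0.00398 kg/m³

The peak of an instantaneous 1D plume sits at x = vt; there the Gaussian factor is 1 and C_max = M/(n_e·A·√(4πDt)), where n_e·A is the pore area the mass is dissolved in.
√(4πDt) = √(4π × 1.33 × 1050) = 132.5 m, so C_max = 12.3/(0.21 × 111 × 132.5) = 0.00398 kg/m³.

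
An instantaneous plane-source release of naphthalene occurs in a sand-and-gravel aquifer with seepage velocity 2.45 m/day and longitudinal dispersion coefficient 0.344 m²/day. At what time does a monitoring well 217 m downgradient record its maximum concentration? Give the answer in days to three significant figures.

For the 1D instantaneous-source solution, setting ∂C/∂t = 0 at fixed x gives v²t² + 2Dt − x² = 0, so t = (√(D² + v²x²) − D)/v².
√(D² + v²x²) = √(0.344² + 2.45² × 217²) = 531.7; v² = 6.0025.
t = (531.7 − 0.344)/6.0025 = 88.5 days (vs. the pure-advection estimate x/v = 88.6 d).

88.5 days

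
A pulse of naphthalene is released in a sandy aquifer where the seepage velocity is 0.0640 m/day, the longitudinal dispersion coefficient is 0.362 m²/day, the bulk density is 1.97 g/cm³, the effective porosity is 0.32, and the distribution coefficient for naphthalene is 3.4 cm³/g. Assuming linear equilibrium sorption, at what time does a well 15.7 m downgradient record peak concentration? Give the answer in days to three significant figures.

3780 days

Retardation factor R = 1 + ρ_b·K_d/n = 1 + 1.97 × 3.4/0.32 = 21.93.
Sorption retards both mechanisms: v_R = v/R = 0.002918 m/day, D_R = D/R = 0.01651 m²/day.
Peak time from v_R²t² + 2D_R t − x² = 0: t = (√(D_R² + v_R²x²) − D_R)/v_R².
√(D_R² + v_R²x²) = √(0.01651² + 0.002918² × 15.7²) = 0.04870; v_R² = 8.515e-06.
t = (0.04870 − 0.01651)/8.515e-06 = 3780 days.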